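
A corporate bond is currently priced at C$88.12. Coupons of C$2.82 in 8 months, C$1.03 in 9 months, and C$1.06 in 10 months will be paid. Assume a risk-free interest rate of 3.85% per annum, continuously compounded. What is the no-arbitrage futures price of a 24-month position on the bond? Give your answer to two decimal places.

PV(coupons) I = 2.82·e^(−0.0385·8/12) + 1.03·e^(−0.0385·9/12) + 1.06·e^(−0.0385·10/12)
I = 2.7485 + 1.0007 + 1.0265 = 4.7757
F = (S − I)·e^(rT) = (88.12 − 4.7757) · e^(0.0385·24/12)
= 83.3443 · e^0.077000 = 83.3443 × 1.080042 = C$90.02

C$90.02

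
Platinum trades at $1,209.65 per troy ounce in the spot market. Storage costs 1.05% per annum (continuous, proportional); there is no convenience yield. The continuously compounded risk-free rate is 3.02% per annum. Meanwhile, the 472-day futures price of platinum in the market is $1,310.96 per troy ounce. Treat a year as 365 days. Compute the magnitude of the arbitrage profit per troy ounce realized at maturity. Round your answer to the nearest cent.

Fair futures: F* = S·e^(carry·T), with carry = (r + u) = 0.0302 + 0.0105 = 0.0407
F* = 1209.65 · e^(0.0407 × 472/365) = 1209.65 · e^0.05263123 = 1209.65 × 1.05404087 = $1275.0205
Market $1310.96 > fair $1275.0205: forward overpriced → cash-and-carry (buy spot, short the forward).
At maturity, profit = |F_mkt − F*| = |1310.96 − 1275.0205| = $35.94 per troy ounce

$35.94 per troy ounce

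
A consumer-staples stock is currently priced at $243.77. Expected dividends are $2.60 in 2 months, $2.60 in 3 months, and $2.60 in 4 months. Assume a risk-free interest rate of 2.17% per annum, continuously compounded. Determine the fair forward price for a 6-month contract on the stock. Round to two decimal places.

$238.59

PV(dividends) I = 2.60·e^(−0.0217·2/12) + 2.60·e^(−0.0217·3/12) + 2.60·e^(−0.0217·4/12)
I = 2.5906 + 2.5859 + 2.5813 = 7.7578
F = (S − I)·e^(rT) = (243.77 − 7.7578) · e^(0.0217·6/12)
= 236.0122 · e^0.010850 = 236.0122 × 1.010909 = $238.59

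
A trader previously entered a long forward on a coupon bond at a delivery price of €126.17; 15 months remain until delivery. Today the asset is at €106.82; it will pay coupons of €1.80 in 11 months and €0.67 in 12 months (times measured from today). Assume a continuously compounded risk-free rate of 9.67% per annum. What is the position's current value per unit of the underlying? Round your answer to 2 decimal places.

PV(remaining coupons) I = 1.80·e^(−0.0967·11/12) + 0.67·e^(−0.0967·12/12) = 2.2556
Current forward F = (S − I)·e^(rT) = (106.82 − 2.2556)·e^(0.0967·15/12) = 104.5644 × 1.128484 = 117.9993
Value (long) = (F − K)·e^(−rT) = (117.9993 − 126.17) × 0.886145 = -7.2404
Value = -€7.24

-€7.24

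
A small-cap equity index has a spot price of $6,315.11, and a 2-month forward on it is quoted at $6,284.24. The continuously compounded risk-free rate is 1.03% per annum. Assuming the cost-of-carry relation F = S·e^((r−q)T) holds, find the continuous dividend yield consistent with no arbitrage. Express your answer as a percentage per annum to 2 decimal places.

3.97%

From F = S·e^((r−q)T): (r − q) = ln(F/S)/T
ln(6284.24/6315.11) = ln(0.995112) = -0.004900
(r − q) = -0.004900 / (2/12) = -0.029400
q = r − ln(F/S)/T = 0.0103 + 0.029400 = 0.039700
q = 3.97%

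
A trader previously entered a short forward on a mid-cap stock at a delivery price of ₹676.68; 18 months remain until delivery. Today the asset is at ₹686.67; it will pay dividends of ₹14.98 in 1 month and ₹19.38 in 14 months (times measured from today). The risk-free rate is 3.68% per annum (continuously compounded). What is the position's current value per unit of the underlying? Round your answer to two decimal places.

PV(remaining dividends) I = 14.98·e^(−0.0368·1/12) + 19.38·e^(−0.0368·14/12) = 33.4997
Current forward F = (S − I)·e^(rT) = (686.67 − 33.4997)·e^(0.0368·18/12) = 653.1703 × 1.056752 = 690.2390
Value (long) = (F − K)·e^(−rT) = (690.2390 − 676.68) × 0.946296 = 12.8308
Short position value = −(long value) = -₹12.83

-₹12.83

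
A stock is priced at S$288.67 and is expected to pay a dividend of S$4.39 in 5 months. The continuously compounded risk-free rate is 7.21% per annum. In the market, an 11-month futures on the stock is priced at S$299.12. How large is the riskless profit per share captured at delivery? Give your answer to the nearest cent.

PV(dividends) I = 4.39·e^(−0.0721·5/12) = 4.2601
Fair futures F* = (S − I)·e^(rT) = (288.67 − 4.2601)·e^0.066092 = 284.4099 × 1.068325 = 303.8422
Market S$299.12 < fair 303.8422: forward underpriced → reverse cash-and-carry (short the stock, invest proceeds at r, pay the dividends, go long the forward).
Profit at T = |F_mkt − F*| = |299.12 − 303.8422| = S$4.72 per share

S$4.72 per share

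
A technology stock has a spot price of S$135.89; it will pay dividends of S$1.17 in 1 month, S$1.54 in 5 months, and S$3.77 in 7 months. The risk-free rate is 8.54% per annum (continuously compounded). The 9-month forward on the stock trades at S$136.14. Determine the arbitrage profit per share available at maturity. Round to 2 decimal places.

PV(dividends) I = 1.17·e^(−0.0854·1/12) + 1.54·e^(−0.0854·5/12) + 3.77·e^(−0.0854·7/12) = 6.2347
Fair forward F* = (S − I)·e^(rT) = (135.89 − 6.2347)·e^0.064050 = 129.6553 × 1.066146 = 138.2315
Market S$136.14 < fair 138.2315: forward underpriced → reverse cash-and-carry (short the stock, invest proceeds at r, pay the dividends, go long the forward).
Profit at T = |F_mkt − F*| = |136.14 − 138.2315| = S$2.09 per share

S$2.09 per share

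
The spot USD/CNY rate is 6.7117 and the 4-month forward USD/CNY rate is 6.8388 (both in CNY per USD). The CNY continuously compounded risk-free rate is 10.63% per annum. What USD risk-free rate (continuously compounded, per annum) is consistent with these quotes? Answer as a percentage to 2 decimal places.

5.00%

F = S·e^((r_CNY − r_USD)T) ⇒ r_USD = r_CNY − ln(F/S)/T
ln(6.8388/6.7117) = 0.018760; /(4/12) = 0.056280
r_USD = 0.1063 − 0.056280 = 0.050020
r_USD = 5.00%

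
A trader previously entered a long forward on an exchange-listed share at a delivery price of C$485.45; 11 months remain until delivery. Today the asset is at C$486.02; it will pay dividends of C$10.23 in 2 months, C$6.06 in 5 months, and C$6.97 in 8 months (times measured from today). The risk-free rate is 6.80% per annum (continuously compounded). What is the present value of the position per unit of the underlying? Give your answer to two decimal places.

PV(remaining dividends) I = 10.23·e^(−0.0680·2/12) + 6.06·e^(−0.0680·5/12) + 6.97·e^(−0.0680·8/12) = 22.6665
Current forward F = (S − I)·e^(rT) = (486.02 − 22.6665)·e^(0.0680·11/12) = 463.3535 × 1.064317 = 493.1550
Value (long) = (F − K)·e^(−rT) = (493.1550 − 485.45) × 0.939570 = 7.2394
Value = C$7.24

C$7.24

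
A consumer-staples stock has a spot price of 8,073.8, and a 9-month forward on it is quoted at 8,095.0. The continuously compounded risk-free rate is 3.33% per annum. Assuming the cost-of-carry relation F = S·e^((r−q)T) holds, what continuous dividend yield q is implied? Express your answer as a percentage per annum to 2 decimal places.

From F = S·e^((r−q)T): (r − q) = ln(F/S)/T
ln(8095.0/8073.8) = ln(1.002626) = 0.002623
(r − q) = 0.002623 / (9/12) = 0.003497
q = r − ln(F/S)/T = 0.0333 − 0.003497 = 0.029803
q = 2.98%

2.98%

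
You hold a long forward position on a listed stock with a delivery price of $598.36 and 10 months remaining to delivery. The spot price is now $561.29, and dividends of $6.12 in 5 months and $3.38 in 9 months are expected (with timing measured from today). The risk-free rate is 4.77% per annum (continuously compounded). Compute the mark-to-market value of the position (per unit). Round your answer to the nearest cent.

-$23.01

PV(remaining dividends) I = 6.12·e^(−0.0477·5/12) + 3.38·e^(−0.0477·9/12) = 9.2608
Current forward F = (S − I)·e^(rT) = (561.29 − 9.2608)·e^(0.0477·10/12) = 552.0292 × 1.040551 = 574.4145
Value (long) = (F − K)·e^(−rT) = (574.4145 − 598.36) × 0.961030 = -23.0123
Value = -$23.01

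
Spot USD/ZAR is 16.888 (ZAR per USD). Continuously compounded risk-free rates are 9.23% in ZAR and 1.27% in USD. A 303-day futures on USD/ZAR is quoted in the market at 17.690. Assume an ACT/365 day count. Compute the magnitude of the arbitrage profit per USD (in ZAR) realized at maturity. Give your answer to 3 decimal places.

0.352 per USD (in ZAR)

Fair futures: F* = S·e^(carry·T), with carry = (r_ZAR − r_USD) = 0.0923 − 0.0127 = 0.0796
F* = 16.888 · e^(0.0796 × 303/365) = 16.888 · e^0.066079 = 16.888 × 1.068311 = 18.0416
Market 17.690 < fair 18.0416: forward underpriced → reverse cash-and-carry (short spot, go long the forward).
At maturity, profit = |F_mkt − F*| = |17.690 − 18.0416| = 0.352 per USD (in ZAR)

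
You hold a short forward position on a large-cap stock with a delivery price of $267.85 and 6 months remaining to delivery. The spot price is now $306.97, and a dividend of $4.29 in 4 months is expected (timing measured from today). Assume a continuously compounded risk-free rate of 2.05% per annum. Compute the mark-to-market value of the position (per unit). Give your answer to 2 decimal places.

-$37.59

PV(remaining dividends) I = 4.29·e^(−0.0205·4/12) = 4.2608
Current forward F = (S − I)·e^(rT) = (306.97 − 4.2608)·e^(0.0205·6/12) = 302.7092 × 1.010303 = 305.8280
Value (long) = (F − K)·e^(−rT) = (305.8280 − 267.85) × 0.989802 = 37.5907
Short position value = −(long value) = -$37.59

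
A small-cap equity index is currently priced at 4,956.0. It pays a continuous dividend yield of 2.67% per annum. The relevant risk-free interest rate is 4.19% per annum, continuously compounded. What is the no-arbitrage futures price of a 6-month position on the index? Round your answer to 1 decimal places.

F = S·e^((r − q)T) = 4956.0 · e^((0.0419 − 0.0267) × 6/12)
= 4956.0 · e^0.007600 = 4956.0 × 1.007629
F = 4,993.8

4,993.8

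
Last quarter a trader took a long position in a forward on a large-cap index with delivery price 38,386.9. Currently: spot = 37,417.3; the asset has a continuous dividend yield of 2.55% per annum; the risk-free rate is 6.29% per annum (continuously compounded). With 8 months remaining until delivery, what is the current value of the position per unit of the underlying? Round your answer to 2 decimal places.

Current fair forward for the remaining 8 months: F = S·e^((r − q)·T), (r − q) = 0.0629 − 0.0255 = 0.0374
F = 37417.3 · e^(0.0374 × 8/12) = 37417.3 × 1.02524677 = 38361.9660
Value of long forward = (F − K)·e^(−rT) = (38361.9660 − 38386.9) · e^(−0.0629·8/12)
= -24.9340 × 0.95893371 = -23.91

-23.91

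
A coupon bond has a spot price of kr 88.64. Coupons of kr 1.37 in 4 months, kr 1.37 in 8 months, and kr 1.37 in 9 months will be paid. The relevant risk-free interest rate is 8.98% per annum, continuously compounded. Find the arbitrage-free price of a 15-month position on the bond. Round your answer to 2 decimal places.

PV(coupons) I = 1.37·e^(−0.0898·4/12) + 1.37·e^(−0.0898·8/12) + 1.37·e^(−0.0898·9/12)
I = 1.3296 + 1.2904 + 1.2808 = 3.9008
F = (S − I)·e^(rT) = (88.64 − 3.9008) · e^(0.0898·15/12)
= 84.7392 · e^0.112250 = 84.7392 × 1.118793 = kr 94.81

kr 94.81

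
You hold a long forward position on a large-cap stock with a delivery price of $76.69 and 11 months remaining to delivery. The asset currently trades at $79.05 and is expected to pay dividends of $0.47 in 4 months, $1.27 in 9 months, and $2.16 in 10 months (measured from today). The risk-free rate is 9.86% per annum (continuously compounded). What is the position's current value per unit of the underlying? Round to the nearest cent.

$5.36

PV(remaining dividends) I = 0.47·e^(−0.0986·4/12) + 1.27·e^(−0.0986·9/12) + 2.16·e^(−0.0986·10/12) = 3.6239
Current forward F = (S − I)·e^(rT) = (79.05 − 3.6239)·e^(0.0986·11/12) = 75.4261 × 1.094594 = 82.5610
Value (long) = (F − K)·e^(−rT) = (82.5610 − 76.69) × 0.913581 = 5.3636
Value = $5.36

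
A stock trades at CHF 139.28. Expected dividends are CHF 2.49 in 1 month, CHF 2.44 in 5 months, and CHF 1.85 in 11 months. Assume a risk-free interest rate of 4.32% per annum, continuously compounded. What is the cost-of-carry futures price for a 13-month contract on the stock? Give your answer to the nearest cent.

PV(dividends) I = 2.49·e^(−0.0432·1/12) + 2.44·e^(−0.0432·5/12) + 1.85·e^(−0.0432·11/12)
I = 2.4811 + 2.3965 + 1.7782 = 6.6558
F = (S − I)·e^(rT) = (139.28 − 6.6558) · e^(0.0432·13/12)
= 132.6242 · e^0.046800 = 132.6242 × 1.047912 = CHF 138.98

CHF 138.98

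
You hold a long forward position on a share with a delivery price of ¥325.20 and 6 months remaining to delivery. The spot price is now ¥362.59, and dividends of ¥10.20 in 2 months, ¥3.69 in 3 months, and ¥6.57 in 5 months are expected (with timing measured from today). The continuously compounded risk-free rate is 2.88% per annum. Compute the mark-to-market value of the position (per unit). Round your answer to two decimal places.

PV(remaining dividends) I = 10.20·e^(−0.0288·2/12) + 3.69·e^(−0.0288·3/12) + 6.57·e^(−0.0288·5/12) = 20.3063
Current forward F = (S − I)·e^(rT) = (362.59 − 20.3063)·e^(0.0288·6/12) = 342.2837 × 1.014504 = 347.2482
Value (long) = (F − K)·e^(−rT) = (347.2482 − 325.20) × 0.985703 = 21.7330
Value = ¥21.73

¥21.73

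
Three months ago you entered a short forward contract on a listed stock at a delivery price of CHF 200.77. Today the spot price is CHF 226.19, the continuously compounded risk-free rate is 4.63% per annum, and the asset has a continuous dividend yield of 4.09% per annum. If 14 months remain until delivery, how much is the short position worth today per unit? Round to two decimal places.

-CHF 25.44

Current fair forward for the remaining 14 months: F = S·e^((r − q)·T), (r − q) = 0.0463 − 0.0409 = 0.0054
F = 226.19 · e^(0.0054 × 14/12) = 226.19 × 1.006320 = 227.6195
Value of long forward = (F − K)·e^(−rT) = (227.6195 − 200.77) · e^(−0.0463·14/12)
= 26.8495 × 0.947416 = 25.44
Short position value = −(long value) = -CHF 25.44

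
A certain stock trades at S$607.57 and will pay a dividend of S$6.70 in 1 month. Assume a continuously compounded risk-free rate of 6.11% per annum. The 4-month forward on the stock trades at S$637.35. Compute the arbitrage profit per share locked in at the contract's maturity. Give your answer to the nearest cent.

S$24.08 per share

PV(dividends) I = 6.70·e^(−0.0611·1/12) = 6.6660
Fair forward F* = (S − I)·e^(rT) = (607.57 − 6.6660)·e^0.020367 = 600.9040 × 1.020576 = 613.2682
Market S$637.35 > fair 613.2682: forward overpriced → cash-and-carry (borrow at r, buy the stock and collect the dividends, short the forward).
Profit at T = |F_mkt − F*| = |637.35 − 613.2682| = S$24.08 per share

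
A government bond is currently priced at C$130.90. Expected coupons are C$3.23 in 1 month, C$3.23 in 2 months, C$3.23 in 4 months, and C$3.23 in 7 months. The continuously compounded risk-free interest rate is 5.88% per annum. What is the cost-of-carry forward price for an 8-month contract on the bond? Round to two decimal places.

PV(coupons) I = 3.23·e^(−0.0588·1/12) + 3.23·e^(−0.0588·2/12) + 3.23·e^(−0.0588·4/12) + 3.23·e^(−0.0588·7/12)
I = 3.2142 + 3.1985 + 3.1673 + 3.1211 = 12.7011
F = (S − I)·e^(rT) = (130.90 − 12.7011) · e^(0.0588·8/12)
= 118.1989 · e^0.039200 = 118.1989 × 1.039978 = C$122.92

C$122.92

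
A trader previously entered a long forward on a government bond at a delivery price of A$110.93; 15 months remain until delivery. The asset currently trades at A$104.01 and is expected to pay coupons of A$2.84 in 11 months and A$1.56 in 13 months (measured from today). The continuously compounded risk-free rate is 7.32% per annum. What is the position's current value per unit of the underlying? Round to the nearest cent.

PV(remaining coupons) I = 2.84·e^(−0.0732·11/12) + 1.56·e^(−0.0732·13/12) = 4.0968
Current forward F = (S − I)·e^(rT) = (104.01 − 4.0968)·e^(0.0732·15/12) = 99.9132 × 1.095817 = 109.4866
Value (long) = (F − K)·e^(−rT) = (109.4866 − 110.93) × 0.912561 = -1.3172
Value = -A$1.32

-A$1.32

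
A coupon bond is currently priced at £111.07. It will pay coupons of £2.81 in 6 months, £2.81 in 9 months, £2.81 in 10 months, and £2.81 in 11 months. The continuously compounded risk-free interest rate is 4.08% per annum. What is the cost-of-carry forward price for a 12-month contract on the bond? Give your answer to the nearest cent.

PV(coupons) I = 2.81·e^(−0.0408·6/12) + 2.81·e^(−0.0408·9/12) + 2.81·e^(−0.0408·10/12) + 2.81·e^(−0.0408·11/12)
I = 2.7533 + 2.7253 + 2.7161 + 2.7068 = 10.9015
F = (S − I)·e^(rT) = (111.07 − 10.9015) · e^(0.0408·12/12)
= 100.1685 · e^0.040800 = 100.1685 × 1.041644 = £104.34

£104.34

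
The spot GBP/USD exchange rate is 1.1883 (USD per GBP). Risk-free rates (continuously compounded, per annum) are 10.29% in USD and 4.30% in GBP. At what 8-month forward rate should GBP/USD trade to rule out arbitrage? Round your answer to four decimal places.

F = S·e^((r_USD − r_GBP)T) = 1.1883 · e^((0.1029 − 0.0430) × 8/12)
= 1.1883 · e^0.039933 = 1.1883 × 1.040741
F = 1.2367 USD per GBP

1.2367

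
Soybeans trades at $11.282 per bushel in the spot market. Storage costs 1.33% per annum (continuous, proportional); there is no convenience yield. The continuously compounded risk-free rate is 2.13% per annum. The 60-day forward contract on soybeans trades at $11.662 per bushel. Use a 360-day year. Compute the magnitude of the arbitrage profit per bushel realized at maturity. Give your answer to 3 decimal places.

$0.315 per bushel

Fair forward: F* = S·e^(carry·T), with carry = (r + u) = 0.0213 + 0.0133 = 0.0346
F* = 11.282 · e^(0.0346 × 60/360) = 11.282 · e^0.005767 = 11.282 × 1.005784 = $11.3473
Market $11.662 > fair $11.3473: forward overpriced → cash-and-carry (buy spot, short the forward).
At maturity, profit = |F_mkt − F*| = |11.662 − 11.3473| = $0.315 per bushel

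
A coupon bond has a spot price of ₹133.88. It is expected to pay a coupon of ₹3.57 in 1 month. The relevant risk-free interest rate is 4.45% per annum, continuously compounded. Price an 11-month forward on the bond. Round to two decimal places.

PV(coupons) I = 3.57·e^(−0.0445·1/12)
I = 3.5568
F = (S − I)·e^(rT) = (133.88 − 3.5568) · e^(0.0445·11/12)
= 130.3232 · e^0.040792 = 130.3232 × 1.041635 = ₹135.75

₹135.75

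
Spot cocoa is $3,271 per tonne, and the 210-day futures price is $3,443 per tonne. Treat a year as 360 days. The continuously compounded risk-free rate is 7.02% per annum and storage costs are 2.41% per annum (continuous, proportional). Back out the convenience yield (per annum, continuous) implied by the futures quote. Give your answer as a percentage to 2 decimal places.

0.64%

F = S·e^((r+u−y)T) ⇒ (r+u−y) = ln(F/S)/T
ln(3443/3271) = 0.051247; /T ⇒ 0.087852
y = r + u − ln(F/S)/T = 0.0702 + 0.0241 − 0.087852 = 0.006448
y = 0.64%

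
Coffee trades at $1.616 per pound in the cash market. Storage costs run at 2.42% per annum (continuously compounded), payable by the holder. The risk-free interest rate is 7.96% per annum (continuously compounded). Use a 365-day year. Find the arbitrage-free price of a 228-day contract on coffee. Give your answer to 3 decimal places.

Net carry = r + u − y = 0.0796 + 0.0242 − 0.0000 = 0.1038
F = S·e^((r+u−y)T) = 1.616 · e^(0.1038 × 228/365) = 1.616 · e^0.064839
= 1.616 × 1.066987 = $1.724 per pound

$1.724 per pound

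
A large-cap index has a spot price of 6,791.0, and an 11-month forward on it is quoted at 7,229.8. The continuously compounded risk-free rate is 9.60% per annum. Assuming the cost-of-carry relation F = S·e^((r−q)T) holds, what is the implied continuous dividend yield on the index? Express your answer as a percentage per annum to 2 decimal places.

From F = S·e^((r−q)T): (r − q) = ln(F/S)/T
ln(7229.8/6791.0) = ln(1.064615) = 0.062613
(r − q) = 0.062613 / (11/12) = 0.068305
q = r − ln(F/S)/T = 0.0960 − 0.068305 = 0.027695
q = 2.77%

2.77%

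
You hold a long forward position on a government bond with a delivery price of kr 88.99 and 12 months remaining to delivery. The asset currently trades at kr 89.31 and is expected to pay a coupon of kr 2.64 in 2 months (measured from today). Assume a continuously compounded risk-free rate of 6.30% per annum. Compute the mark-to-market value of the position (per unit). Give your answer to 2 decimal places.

PV(remaining coupons) I = 2.64·e^(−0.0630·2/12) = 2.6124
Current forward F = (S − I)·e^(rT) = (89.31 − 2.6124)·e^(0.0630·12/12) = 86.6976 × 1.065027 = 92.3353
Value (long) = (F − K)·e^(−rT) = (92.3353 − 88.99) × 0.938943 = 3.1410
Value = kr 3.14

kr 3.14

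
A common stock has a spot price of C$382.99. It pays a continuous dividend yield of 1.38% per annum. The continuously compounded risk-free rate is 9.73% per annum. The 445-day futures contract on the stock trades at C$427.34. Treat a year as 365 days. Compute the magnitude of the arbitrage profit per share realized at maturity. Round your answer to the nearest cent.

Fair futures: F* = S·e^(carry·T), with carry = (r − q) = 0.0973 − 0.0138 = 0.0835
F* = 382.99 · e^(0.0835 × 445/365) = 382.99 · e^0.101801 = 382.99 × 1.107163 = C$424.0324
Market C$427.34 > fair C$424.0324: forward overpriced → cash-and-carry (buy spot, short the forward).
At maturity, profit = |F_mkt − F*| = |427.34 − 424.0324| = C$3.31 per share

C$3.31 per share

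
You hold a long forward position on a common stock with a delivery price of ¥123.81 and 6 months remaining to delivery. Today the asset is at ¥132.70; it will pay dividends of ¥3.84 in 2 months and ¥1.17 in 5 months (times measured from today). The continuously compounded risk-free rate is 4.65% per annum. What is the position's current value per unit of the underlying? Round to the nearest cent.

PV(remaining dividends) I = 3.84·e^(−0.0465·2/12) + 1.17·e^(−0.0465·5/12) = 4.9579
Current forward F = (S − I)·e^(rT) = (132.70 − 4.9579)·e^(0.0465·6/12) = 127.7421 × 1.023522 = 130.7468
Value (long) = (F − K)·e^(−rT) = (130.7468 − 123.81) × 0.977018 = 6.7774
Value = ¥6.78

¥6.78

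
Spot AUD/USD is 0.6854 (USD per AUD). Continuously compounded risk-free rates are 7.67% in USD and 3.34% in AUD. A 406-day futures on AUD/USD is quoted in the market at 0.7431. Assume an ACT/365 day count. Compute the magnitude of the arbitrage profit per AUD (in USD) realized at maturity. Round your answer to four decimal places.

Fair futures: F* = S·e^(carry·T), with carry = (r_USD − r_AUD) = 0.0767 − 0.0334 = 0.0433
F* = 0.6854 · e^(0.0433 × 406/365) = 0.6854 · e^0.048164 = 0.6854 × 1.049343 = 0.7192
Market 0.7431 > fair 0.7192: forward overpriced → cash-and-carry (buy spot, short the forward).
At maturity, profit = |F_mkt − F*| = |0.7431 − 0.7192| = 0.0239 per AUD (in USD)

0.0239 per AUD (in USD)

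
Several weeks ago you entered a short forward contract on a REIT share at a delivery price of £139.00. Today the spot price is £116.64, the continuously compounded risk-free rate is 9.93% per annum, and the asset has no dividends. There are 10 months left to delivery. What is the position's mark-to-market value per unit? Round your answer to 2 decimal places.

£11.32

Current fair forward for the remaining 10 months: F = S·e^(r·T), r = 0.0993
F = 116.64 · e^(0.0993 × 10/12) = 116.64 × 1.086270 = 126.7025
Value of long forward = (F − K)·e^(−rT) = (126.7025 − 139.00) · e^(−0.0993·10/12)
= -12.2975 × 0.920581 = -11.32
Short position value = −(long value) = £11.32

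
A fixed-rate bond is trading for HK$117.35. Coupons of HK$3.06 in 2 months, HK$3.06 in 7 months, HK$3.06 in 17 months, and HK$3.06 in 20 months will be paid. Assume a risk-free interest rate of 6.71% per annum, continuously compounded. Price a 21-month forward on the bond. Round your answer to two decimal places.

HK$119.05

PV(coupons) I = 3.06·e^(−0.0671·2/12) + 3.06·e^(−0.0671·7/12) + 3.06·e^(−0.0671·17/12) + 3.06·e^(−0.0671·20/12)
I = 3.0260 + 2.9425 + 2.7825 + 2.7362 = 11.4872
F = (S − I)·e^(rT) = (117.35 − 11.4872) · e^(0.0671·21/12)
= 105.8628 · e^0.117425 = 105.8628 × 1.124597 = HK$119.05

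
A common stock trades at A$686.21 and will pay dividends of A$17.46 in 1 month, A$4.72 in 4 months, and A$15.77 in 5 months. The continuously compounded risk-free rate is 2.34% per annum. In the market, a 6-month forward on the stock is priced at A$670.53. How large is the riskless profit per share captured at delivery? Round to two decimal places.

A$14.41 per share

PV(dividends) I = 17.46·e^(−0.0234·1/12) + 4.72·e^(−0.0234·4/12) + 15.77·e^(−0.0234·5/12) = 37.7263
Fair forward F* = (S − I)·e^(rT) = (686.21 − 37.7263)·e^0.011700 = 648.4837 × 1.011769 = 656.1157
Market A$670.53 > fair 656.1157: forward overpriced → cash-and-carry (borrow at r, buy the stock and collect the dividends, short the forward).
Profit at T = |F_mkt − F*| = |670.53 − 656.1157| = A$14.41 per share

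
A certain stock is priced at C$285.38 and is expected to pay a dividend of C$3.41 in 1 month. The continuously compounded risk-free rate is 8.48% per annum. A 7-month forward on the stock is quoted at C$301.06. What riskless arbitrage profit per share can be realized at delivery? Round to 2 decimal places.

C$4.77 per share

PV(dividends) I = 3.41·e^(−0.0848·1/12) = 3.3860
Fair forward F* = (S − I)·e^(rT) = (285.38 − 3.3860)·e^0.049467 = 281.9940 × 1.050711 = 296.2942
Market C$301.06 > fair 296.2942: forward overpriced → cash-and-carry (borrow at r, buy the stock and collect the dividends, short the forward).
Profit at T = |F_mkt − F*| = |301.06 − 296.2942| = C$4.77 per share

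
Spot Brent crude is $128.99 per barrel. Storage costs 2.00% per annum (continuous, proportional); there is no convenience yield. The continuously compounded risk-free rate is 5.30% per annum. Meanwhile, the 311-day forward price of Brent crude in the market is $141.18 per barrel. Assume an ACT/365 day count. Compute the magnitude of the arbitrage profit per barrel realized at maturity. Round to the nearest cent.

Fair forward: F* = S·e^(carry·T), with carry = (r + u) = 0.0530 + 0.0200 = 0.0730
F* = 128.99 · e^(0.0730 × 311/365) = 128.99 · e^0.062200 = 128.99 × 1.064175 = $137.2679
Market $141.18 > fair $137.2679: forward overpriced → cash-and-carry (buy spot, short the forward).
At maturity, profit = |F_mkt − F*| = |141.18 − 137.2679| = $3.91 per barrel

$3.91 per barrel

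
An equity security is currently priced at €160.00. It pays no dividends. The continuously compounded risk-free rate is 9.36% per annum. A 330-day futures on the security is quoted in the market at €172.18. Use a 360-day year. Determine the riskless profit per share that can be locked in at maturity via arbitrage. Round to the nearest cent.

Fair futures: F* = S·e^(carry·T), with carry = r = 0.0936
F* = 160.00 · e^(0.0936 × 330/360) = 160.00 · e^0.085800 = 160.00 × 1.089588 = €174.3341
Market €172.18 < fair €174.3341: forward underpriced → reverse cash-and-carry (short spot, go long the forward).
At maturity, profit = |F_mkt − F*| = |172.18 − 174.3341| = €2.15 per share

€2.15 per share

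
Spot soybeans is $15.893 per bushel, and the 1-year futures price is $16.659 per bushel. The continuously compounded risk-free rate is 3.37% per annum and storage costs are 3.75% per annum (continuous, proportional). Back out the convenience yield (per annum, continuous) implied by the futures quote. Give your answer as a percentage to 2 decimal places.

2.41%

F = S·e^((r+u−y)T) ⇒ (r+u−y) = ln(F/S)/T
ln(16.659/15.893) = 0.047072; /T ⇒ 0.047072
y = r + u − ln(F/S)/T = 0.0337 + 0.0375 − 0.047072 = 0.024128
y = 2.41%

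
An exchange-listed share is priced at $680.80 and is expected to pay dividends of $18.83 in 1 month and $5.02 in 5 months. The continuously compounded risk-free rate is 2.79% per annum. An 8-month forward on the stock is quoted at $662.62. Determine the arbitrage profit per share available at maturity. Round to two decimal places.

$6.77 per share

PV(dividends) I = 18.83·e^(−0.0279·1/12) + 5.02·e^(−0.0279·5/12) = 23.7483
Fair forward F* = (S − I)·e^(rT) = (680.80 − 23.7483)·e^0.018600 = 657.0517 × 1.018774 = 669.3872
Market $662.62 < fair 669.3872: forward underpriced → reverse cash-and-carry (short the stock, invest proceeds at r, pay the dividends, go long the forward).
Profit at T = |F_mkt − F*| = |662.62 − 669.3872| = $6.77 per share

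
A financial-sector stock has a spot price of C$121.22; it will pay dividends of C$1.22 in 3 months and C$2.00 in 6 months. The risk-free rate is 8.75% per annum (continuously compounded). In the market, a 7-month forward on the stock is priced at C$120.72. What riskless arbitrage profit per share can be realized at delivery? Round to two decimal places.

C$3.58 per share

PV(dividends) I = 1.22·e^(−0.0875·3/12) + 2.00·e^(−0.0875·6/12) = 3.1080
Fair forward F* = (S − I)·e^(rT) = (121.22 − 3.1080)·e^0.051042 = 118.1120 × 1.052367 = 124.2972
Market C$120.72 < fair 124.2972: forward underpriced → reverse cash-and-carry (short the stock, invest proceeds at r, pay the dividends, go long the forward).
Profit at T = |F_mkt − F*| = |120.72 − 124.2972| = C$3.58 per share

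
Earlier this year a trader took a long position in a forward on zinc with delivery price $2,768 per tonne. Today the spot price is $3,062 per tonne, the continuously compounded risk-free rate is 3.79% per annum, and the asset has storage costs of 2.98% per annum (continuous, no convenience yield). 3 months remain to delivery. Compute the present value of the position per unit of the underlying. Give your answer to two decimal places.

$343.00 per tonne

Current fair forward for the remaining 3 months: F = S·e^((r + u)·T), (r + u) = 0.0379 + 0.0298 = 0.0677
F = 3062 · e^(0.0677 × 3/12) = 3062 × 1.01706904 = 3114.2654
Value of long forward = (F − K)·e^(−rT) = (3114.2654 − 2768) · e^(−0.0379·3/12)
= 346.2654 × 0.99056975 = 343.00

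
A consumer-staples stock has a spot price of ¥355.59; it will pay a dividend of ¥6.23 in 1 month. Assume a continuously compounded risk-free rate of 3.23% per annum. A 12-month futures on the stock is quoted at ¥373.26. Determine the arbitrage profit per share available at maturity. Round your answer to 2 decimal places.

¥12.41 per share

PV(dividends) I = 6.23·e^(−0.0323·1/12) = 6.2133
Fair futures F* = (S − I)·e^(rT) = (355.59 − 6.2133)·e^0.032300 = 349.3767 × 1.032827 = 360.8457
Market ¥373.26 > fair 360.8457: forward overpriced → cash-and-carry (borrow at r, buy the stock and collect the dividends, short the forward).
Profit at T = |F_mkt − F*| = |373.26 − 360.8457| = ¥12.41 per share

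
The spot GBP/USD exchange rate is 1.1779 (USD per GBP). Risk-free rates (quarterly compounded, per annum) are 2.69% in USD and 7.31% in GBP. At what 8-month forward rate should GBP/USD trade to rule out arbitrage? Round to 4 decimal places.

By covered interest parity, F = S · (1+r_USD/4)^(4T) / (1+r_GBP/4)^(4T)
= 1.1779 × 1.018034 / 1.049479 = 1.1779 × 0.970038
F = 1.1426 USD per GBP

1.1426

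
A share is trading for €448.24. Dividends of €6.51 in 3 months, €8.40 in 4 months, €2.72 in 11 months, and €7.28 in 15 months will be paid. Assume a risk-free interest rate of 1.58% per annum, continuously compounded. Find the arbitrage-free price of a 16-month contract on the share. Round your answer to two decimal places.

PV(dividends) I = 6.51·e^(−0.0158·3/12) + 8.40·e^(−0.0158·4/12) + 2.72·e^(−0.0158·11/12) + 7.28·e^(−0.0158·15/12)
I = 6.4843 + 8.3559 + 2.6809 + 7.1376 = 24.6587
F = (S − I)·e^(rT) = (448.24 − 24.6587) · e^(0.0158·16/12)
= 423.5813 · e^0.021067 = 423.5813 × 1.021290 = €432.60

€432.60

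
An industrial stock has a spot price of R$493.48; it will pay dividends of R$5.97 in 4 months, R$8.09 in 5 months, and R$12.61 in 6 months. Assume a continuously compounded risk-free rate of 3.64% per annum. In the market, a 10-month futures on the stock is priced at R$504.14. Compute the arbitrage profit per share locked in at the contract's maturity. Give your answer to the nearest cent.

PV(dividends) I = 5.97·e^(−0.0364·4/12) + 8.09·e^(−0.0364·5/12) + 12.61·e^(−0.0364·6/12) = 26.2488
Fair futures F* = (S − I)·e^(rT) = (493.48 − 26.2488)·e^0.030333 = 467.2312 × 1.030798 = 481.6210
Market R$504.14 > fair 481.6210: forward overpriced → cash-and-carry (borrow at r, buy the stock and collect the dividends, short the forward).
Profit at T = |F_mkt − F*| = |504.14 − 481.6210| = R$22.52 per share

R$22.52 per share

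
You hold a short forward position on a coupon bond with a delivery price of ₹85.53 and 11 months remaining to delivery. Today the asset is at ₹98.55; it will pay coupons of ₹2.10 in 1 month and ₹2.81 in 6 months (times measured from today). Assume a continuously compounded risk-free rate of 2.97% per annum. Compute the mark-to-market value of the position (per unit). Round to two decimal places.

-₹10.45

PV(remaining coupons) I = 2.10·e^(−0.0297·1/12) + 2.81·e^(−0.0297·6/12) = 4.8634
Current forward F = (S − I)·e^(rT) = (98.55 − 4.8634)·e^(0.0297·11/12) = 93.6866 × 1.027599 = 96.2723
Value (long) = (F − K)·e^(−rT) = (96.2723 − 85.53) × 0.973142 = 10.4538
Short position value = −(long value) = -₹10.45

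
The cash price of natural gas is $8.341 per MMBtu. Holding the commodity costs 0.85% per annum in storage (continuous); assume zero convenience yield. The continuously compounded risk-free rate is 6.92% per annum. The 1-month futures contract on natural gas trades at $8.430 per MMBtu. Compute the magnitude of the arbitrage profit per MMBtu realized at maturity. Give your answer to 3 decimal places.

$0.035 per MMBtu

Fair futures: F* = S·e^(carry·T), with carry = (r + u) = 0.0692 + 0.0085 = 0.0777
F* = 8.341 · e^(0.0777 × 1/12) = 8.341 · e^0.006475 = 8.341 × 1.006496 = $8.3952
Market $8.430 > fair $8.3952: forward overpriced → cash-and-carry (buy spot, short the forward).
At maturity, profit = |F_mkt − F*| = |8.430 − 8.3952| = $0.035 per MMBtu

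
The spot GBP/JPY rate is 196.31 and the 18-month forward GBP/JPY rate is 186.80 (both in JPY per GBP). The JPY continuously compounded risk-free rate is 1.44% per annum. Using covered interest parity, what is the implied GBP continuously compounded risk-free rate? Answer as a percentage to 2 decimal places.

F = S·e^((r_JPY − r_GBP)T) ⇒ r_GBP = r_JPY − ln(F/S)/T
ln(186.80/196.31) = -0.049657; /(18/12) = -0.033105
r_GBP = 0.0144 + 0.033105 = 0.047505
r_GBP = 4.75%

4.75%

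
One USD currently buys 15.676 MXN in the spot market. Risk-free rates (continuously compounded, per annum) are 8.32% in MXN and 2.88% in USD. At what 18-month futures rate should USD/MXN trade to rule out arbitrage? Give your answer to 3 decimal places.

17.009

F = S·e^((r_MXN − r_USD)T) = 15.676 · e^((0.0832 − 0.0288) × 18/12)
= 15.676 · e^0.081600 = 15.676 × 1.085022
F = 17.009 MXN per USD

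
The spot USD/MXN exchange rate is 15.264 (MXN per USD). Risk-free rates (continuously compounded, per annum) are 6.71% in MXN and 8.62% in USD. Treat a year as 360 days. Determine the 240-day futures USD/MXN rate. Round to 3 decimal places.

15.071

F = S·e^((r_MXN − r_USD)T) = 15.264 · e^((0.0671 − 0.0862) × 240/360)
= 15.264 · e^-0.012733 = 15.264 × 0.987348
F = 15.071 MXN per USD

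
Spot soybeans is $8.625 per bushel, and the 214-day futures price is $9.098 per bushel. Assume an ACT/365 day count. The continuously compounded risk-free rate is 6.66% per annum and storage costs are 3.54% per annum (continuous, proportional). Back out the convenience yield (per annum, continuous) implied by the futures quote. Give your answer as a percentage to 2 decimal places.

F = S·e^((r+u−y)T) ⇒ (r+u−y) = ln(F/S)/T
ln(9.098/8.625) = 0.053390; /T ⇒ 0.091062
y = r + u − ln(F/S)/T = 0.0666 + 0.0354 − 0.091062 = 0.010938
y = 1.09%

1.09%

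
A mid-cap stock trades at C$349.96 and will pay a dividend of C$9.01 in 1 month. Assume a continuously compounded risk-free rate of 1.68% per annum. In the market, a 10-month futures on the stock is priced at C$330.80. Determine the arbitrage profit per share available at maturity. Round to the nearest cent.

C$14.97 per share

PV(dividends) I = 9.01·e^(−0.0168·1/12) = 8.9974
Fair futures F* = (S − I)·e^(rT) = (349.96 − 8.9974)·e^0.014000 = 340.9626 × 1.014098 = 345.7695
Market C$330.80 < fair 345.7695: forward underpriced → reverse cash-and-carry (short the stock, invest proceeds at r, pay the dividends, go long the forward).
Profit at T = |F_mkt − F*| = |330.80 − 345.7695| = C$14.97 per share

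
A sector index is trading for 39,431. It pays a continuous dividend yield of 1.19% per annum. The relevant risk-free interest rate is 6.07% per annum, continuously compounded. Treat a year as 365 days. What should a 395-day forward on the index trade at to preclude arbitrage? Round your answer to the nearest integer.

F = S·e^((r − q)T) = 39431 · e^((0.0607 − 0.0119) × 395/365)
= 39431 · e^0.052811 = 39431 × 1.054230
F = 41,569

41,569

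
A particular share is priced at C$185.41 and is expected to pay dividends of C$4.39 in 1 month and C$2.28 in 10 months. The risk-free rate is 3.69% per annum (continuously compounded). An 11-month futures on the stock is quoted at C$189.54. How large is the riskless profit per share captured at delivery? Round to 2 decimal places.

C$4.57 per share

PV(dividends) I = 4.39·e^(−0.0369·1/12) + 2.28·e^(−0.0369·10/12) = 6.5875
Fair futures F* = (S − I)·e^(rT) = (185.41 − 6.5875)·e^0.033825 = 178.8225 × 1.034404 = 184.9747
Market C$189.54 > fair 184.9747: forward overpriced → cash-and-carry (borrow at r, buy the stock and collect the dividends, short the forward).
Profit at T = |F_mkt − F*| = |189.54 − 184.9747| = C$4.57 per share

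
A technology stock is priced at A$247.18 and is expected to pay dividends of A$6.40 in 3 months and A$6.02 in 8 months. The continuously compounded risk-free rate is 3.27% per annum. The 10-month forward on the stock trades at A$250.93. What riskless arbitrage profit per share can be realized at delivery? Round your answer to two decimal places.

PV(dividends) I = 6.40·e^(−0.0327·3/12) + 6.02·e^(−0.0327·8/12) = 12.2381
Fair forward F* = (S − I)·e^(rT) = (247.18 − 12.2381)·e^0.027250 = 234.9419 × 1.027625 = 241.4322
Market A$250.93 > fair 241.4322: forward overpriced → cash-and-carry (borrow at r, buy the stock and collect the dividends, short the forward).
Profit at T = |F_mkt − F*| = |250.93 − 241.4322| = A$9.50 per share

A$9.50 per share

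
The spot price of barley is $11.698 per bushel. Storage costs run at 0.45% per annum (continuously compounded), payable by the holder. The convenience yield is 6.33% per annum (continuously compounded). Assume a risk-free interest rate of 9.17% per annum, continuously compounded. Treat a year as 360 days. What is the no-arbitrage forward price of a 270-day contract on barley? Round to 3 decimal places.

Net carry = r + u − y = 0.0917 + 0.0045 − 0.0633 = 0.0329
F = S·e^((r+u−y)T) = 11.698 · e^(0.0329 × 270/360) = 11.698 · e^0.024675
= 11.698 × 1.024982 = $11.990 per bushel

$11.990 per bushel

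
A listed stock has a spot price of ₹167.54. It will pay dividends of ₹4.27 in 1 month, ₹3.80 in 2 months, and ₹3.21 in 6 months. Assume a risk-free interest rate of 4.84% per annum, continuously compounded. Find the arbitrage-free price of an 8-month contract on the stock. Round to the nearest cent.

₹161.51

PV(dividends) I = 4.27·e^(−0.0484·1/12) + 3.80·e^(−0.0484·2/12) + 3.21·e^(−0.0484·6/12)
I = 4.2528 + 3.7695 + 3.1333 = 11.1556
F = (S − I)·e^(rT) = (167.54 − 11.1556) · e^(0.0484·8/12)
= 156.3844 · e^0.032267 = 156.3844 × 1.032793 = ₹161.51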